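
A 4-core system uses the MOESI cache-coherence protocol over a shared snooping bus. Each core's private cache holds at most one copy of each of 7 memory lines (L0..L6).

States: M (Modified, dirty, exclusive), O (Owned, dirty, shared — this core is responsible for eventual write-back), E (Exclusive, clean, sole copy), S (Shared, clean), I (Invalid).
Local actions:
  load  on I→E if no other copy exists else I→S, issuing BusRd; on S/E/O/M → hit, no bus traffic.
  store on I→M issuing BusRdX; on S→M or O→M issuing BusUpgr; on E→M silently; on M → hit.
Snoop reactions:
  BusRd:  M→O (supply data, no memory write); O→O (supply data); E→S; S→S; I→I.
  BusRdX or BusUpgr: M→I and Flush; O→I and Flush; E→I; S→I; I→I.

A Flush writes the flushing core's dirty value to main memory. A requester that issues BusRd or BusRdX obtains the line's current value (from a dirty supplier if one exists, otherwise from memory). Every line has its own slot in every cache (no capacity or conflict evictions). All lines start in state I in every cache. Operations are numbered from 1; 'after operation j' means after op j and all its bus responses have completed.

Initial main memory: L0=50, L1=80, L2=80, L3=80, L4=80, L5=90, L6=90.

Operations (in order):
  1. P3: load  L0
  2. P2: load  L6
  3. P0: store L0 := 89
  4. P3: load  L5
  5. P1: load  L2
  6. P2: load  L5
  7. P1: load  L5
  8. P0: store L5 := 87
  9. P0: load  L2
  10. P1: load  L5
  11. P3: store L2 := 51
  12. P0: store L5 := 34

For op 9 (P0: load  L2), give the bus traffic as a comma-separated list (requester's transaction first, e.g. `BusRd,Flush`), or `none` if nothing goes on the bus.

bus = BusRd

1. P3: load  L0  bus=[BusRd]  L0: P0=I P1=I P2=I P3=E  mem[L0]=50
2. P2: load  L6  bus=[BusRd]  L6: P0=I P1=I P2=E P3=I  mem[L6]=90
3. P0: store L0 := 89  bus=[BusRdX]  L0: P0=M P1=I P2=I P3=I  mem[L0]=50
4. P3: load  L5  bus=[BusRd]  L5: P0=I P1=I P2=I P3=E  mem[L5]=90
5. P1: load  L2  bus=[BusRd]  L2: P0=I P1=E P2=I P3=I  mem[L2]=80
6. P2: load  L5  bus=[BusRd]  L5: P0=I P1=I P2=S P3=S  mem[L5]=90
7. P1: load  L5  bus=[BusRd]  L5: P0=I P1=S P2=S P3=S  mem[L5]=90
8. P0: store L5 := 87  bus=[BusRdX]  L5: P0=M P1=I P2=I P3=I  mem[L5]=90
9. P0: load  L2  bus=[BusRd]  L2: P0=S P1=S P2=I P3=I  mem[L2]=80
10. P1: load  L5  bus=[BusRd]  L5: P0=O P1=S P2=I P3=I  mem[L5]=90
11. P3: store L2 := 51  bus=[BusRdX]  L2: P0=I P1=I P2=I P3=M  mem[L2]=80
12. P0: store L5 := 34  bus=[BusUpgr]  L5: P0=M P1=I P2=I P3=I  mem[L5]=90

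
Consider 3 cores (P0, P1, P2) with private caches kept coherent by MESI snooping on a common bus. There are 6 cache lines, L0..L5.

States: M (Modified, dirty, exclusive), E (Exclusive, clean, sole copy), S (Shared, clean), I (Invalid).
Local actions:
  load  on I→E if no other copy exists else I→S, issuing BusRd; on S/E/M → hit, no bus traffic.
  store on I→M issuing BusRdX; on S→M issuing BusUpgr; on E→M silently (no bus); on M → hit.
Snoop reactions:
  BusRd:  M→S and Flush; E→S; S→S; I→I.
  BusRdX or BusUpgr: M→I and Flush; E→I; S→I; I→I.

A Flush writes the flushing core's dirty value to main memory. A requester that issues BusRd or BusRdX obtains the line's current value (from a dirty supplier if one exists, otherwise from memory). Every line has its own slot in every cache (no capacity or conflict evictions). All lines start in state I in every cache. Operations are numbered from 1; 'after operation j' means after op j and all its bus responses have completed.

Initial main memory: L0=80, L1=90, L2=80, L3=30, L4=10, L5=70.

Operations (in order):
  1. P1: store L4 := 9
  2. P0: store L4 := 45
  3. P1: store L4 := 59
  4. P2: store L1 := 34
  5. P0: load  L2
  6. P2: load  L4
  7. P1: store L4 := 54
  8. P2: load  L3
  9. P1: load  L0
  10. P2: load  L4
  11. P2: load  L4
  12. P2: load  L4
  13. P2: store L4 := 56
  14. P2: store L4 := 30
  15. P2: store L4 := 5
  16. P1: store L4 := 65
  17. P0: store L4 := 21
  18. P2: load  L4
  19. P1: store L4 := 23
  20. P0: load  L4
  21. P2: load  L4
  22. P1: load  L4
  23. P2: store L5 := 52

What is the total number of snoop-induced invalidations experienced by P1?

1. P1: store L4 := 9  bus=[BusRdX]  L4: P0=I P1=M P2=I  mem[L4]=10
2. P0: store L4 := 45  bus=[BusRdX,Flush]  L4: P0=M P1=I P2=I  mem[L4]=9
3. P1: store L4 := 59  bus=[BusRdX,Flush]  L4: P0=I P1=M P2=I  mem[L4]=45
4. P2: store L1 := 34  bus=[BusRdX]  L1: P0=I P1=I P2=M  mem[L1]=90
5. P0: load  L2  bus=[BusRd]  L2: P0=E P1=I P2=I  mem[L2]=80
6. P2: load  L4  bus=[BusRd,Flush]  L4: P0=I P1=S P2=S  mem[L4]=59
7. P1: store L4 := 54  bus=[BusUpgr]  L4: P0=I P1=M P2=I  mem[L4]=59
8. P2: load  L3  bus=[BusRd]  L3: P0=I P1=I P2=E  mem[L3]=30
9. P1: load  L0  bus=[BusRd]  L0: P0=I P1=E P2=I  mem[L0]=80
10. P2: load  L4  bus=[BusRd,Flush]  L4: P0=I P1=S P2=S  mem[L4]=54
11. P2: load  L4  bus=[-]  L4: P0=I P1=S P2=S  mem[L4]=54
12. P2: load  L4  bus=[-]  L4: P0=I P1=S P2=S  mem[L4]=54
13. P2: store L4 := 56  bus=[BusUpgr]  L4: P0=I P1=I P2=M  mem[L4]=54
14. P2: store L4 := 30  bus=[-]  L4: P0=I P1=I P2=M  mem[L4]=54
15. P2: store L4 := 5  bus=[-]  L4: P0=I P1=I P2=M  mem[L4]=54
16. P1: store L4 := 65  bus=[BusRdX,Flush]  L4: P0=I P1=M P2=I  mem[L4]=5
17. P0: store L4 := 21  bus=[BusRdX,Flush]  L4: P0=M P1=I P2=I  mem[L4]=65
18. P2: load  L4  bus=[BusRd,Flush]  L4: P0=S P1=I P2=S  mem[L4]=21
19. P1: store L4 := 23  bus=[BusRdX]  L4: P0=I P1=M P2=I  mem[L4]=21
20. P0: load  L4  bus=[BusRd,Flush]  L4: P0=S P1=S P2=I  mem[L4]=23
21. P2: load  L4  bus=[BusRd]  L4: P0=S P1=S P2=S  mem[L4]=23
22. P1: load  L4  bus=[-]  L4: P0=S P1=S P2=S  mem[L4]=23
23. P2: store L5 := 52  bus=[BusRdX]  L5: P0=I P1=I P2=M  mem[L5]=70

invalidations = 3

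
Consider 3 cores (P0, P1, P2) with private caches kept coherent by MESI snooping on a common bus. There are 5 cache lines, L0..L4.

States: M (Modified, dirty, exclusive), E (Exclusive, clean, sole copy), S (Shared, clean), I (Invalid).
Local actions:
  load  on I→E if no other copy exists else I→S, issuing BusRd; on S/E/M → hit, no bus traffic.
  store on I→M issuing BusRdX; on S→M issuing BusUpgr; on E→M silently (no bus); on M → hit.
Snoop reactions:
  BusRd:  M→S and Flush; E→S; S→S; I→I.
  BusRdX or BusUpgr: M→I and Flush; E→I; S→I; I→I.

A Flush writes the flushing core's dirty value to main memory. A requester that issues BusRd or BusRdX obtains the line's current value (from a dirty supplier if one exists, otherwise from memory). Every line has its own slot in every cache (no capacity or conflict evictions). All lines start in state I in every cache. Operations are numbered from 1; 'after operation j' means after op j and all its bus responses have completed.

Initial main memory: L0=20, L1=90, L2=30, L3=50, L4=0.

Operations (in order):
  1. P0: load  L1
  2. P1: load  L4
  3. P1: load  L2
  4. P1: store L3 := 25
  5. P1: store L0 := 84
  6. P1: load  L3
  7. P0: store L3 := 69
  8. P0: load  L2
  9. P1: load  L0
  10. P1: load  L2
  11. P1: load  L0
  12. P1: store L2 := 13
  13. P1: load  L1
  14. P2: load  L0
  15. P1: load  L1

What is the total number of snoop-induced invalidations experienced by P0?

invalidations = 1

[1] P0: load  L1 | P0:E(90), P1:I, P2:I | bus: BusRd
[2] P1: load  L4 | P0:I, P1:E(0), P2:I | bus: BusRd
[3] P1: load  L2 | P0:I, P1:E(30), P2:I | bus: BusRd
[4] P1: store L3 := 25 | P0:I, P1:M(25), P2:I | bus: BusRdX
[5] P1: store L0 := 84 | P0:I, P1:M(84), P2:I | bus: BusRdX
[6] P1: load  L3 | P0:I, P1:M(25), P2:I | bus: none
[7] P0: store L3 := 69 | P0:M(69), P1:I, P2:I | bus: BusRdX,Flush
[8] P0: load  L2 | P0:S(30), P1:S(30), P2:I | bus: BusRd
[9] P1: load  L0 | P0:I, P1:M(84), P2:I | bus: none
[10] P1: load  L2 | P0:S(30), P1:S(30), P2:I | bus: none
[11] P1: load  L0 | P0:I, P1:M(84), P2:I | bus: none
[12] P1: store L2 := 13 | P0:I, P1:M(13), P2:I | bus: BusUpgr
[13] P1: load  L1 | P0:S(90), P1:S(90), P2:I | bus: BusRd
[14] P2: load  L0 | P0:I, P1:S(84), P2:S(84) | bus: BusRd,Flush
[15] P1: load  L1 | P0:S(90), P1:S(90), P2:I | bus: none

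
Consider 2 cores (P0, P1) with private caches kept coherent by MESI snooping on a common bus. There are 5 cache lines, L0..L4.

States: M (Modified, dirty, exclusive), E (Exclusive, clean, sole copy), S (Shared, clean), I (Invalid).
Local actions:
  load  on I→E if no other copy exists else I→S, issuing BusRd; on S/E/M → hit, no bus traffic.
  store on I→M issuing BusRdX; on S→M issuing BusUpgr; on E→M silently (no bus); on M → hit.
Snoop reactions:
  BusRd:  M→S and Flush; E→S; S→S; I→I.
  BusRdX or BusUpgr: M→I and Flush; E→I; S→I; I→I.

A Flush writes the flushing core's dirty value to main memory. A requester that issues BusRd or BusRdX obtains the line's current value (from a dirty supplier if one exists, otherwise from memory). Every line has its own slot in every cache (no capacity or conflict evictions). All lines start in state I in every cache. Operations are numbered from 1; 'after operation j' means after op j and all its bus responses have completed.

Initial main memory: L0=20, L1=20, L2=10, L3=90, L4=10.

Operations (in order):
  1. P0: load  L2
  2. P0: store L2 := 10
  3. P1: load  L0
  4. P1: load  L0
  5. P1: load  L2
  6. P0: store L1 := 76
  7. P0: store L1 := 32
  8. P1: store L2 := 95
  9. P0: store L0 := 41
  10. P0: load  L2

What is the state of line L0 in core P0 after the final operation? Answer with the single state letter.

state = M

[1] P0: load  L2 | P0:E(10), P1:I | bus: BusRd
[2] P0: store L2 := 10 | P0:M(10), P1:I | bus: none
[3] P1: load  L0 | P0:I, P1:E(20) | bus: BusRd
[4] P1: load  L0 | P0:I, P1:E(20) | bus: none
[5] P1: load  L2 | P0:S(10), P1:S(10) | bus: BusRd,Flush
[6] P0: store L1 := 76 | P0:M(76), P1:I | bus: BusRdX
[7] P0: store L1 := 32 | P0:M(32), P1:I | bus: none
[8] P1: store L2 := 95 | P0:I, P1:M(95) | bus: BusUpgr
[9] P0: store L0 := 41 | P0:M(41), P1:I | bus: BusRdX
[10] P0: load  L2 | P0:S(95), P1:S(95) | bus: BusRd,Flush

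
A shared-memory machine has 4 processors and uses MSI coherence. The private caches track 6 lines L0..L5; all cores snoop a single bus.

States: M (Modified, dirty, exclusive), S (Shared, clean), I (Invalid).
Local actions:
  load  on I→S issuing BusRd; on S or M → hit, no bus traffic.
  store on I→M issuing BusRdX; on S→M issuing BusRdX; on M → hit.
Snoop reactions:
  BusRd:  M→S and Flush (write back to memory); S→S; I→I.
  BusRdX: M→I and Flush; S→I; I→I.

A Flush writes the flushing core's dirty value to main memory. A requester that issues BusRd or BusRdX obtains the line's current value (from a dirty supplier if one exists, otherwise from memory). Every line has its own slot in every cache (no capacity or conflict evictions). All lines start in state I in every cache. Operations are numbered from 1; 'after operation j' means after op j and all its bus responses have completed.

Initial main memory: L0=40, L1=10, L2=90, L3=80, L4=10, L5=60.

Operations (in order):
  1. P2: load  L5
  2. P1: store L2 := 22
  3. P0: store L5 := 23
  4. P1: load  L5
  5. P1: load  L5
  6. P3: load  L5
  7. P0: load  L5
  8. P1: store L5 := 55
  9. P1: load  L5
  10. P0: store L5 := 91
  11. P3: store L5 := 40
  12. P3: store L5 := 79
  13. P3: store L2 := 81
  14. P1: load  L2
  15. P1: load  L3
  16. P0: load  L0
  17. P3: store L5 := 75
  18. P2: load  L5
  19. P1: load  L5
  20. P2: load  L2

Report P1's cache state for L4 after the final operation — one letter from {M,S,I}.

state = I

1. P2: load  L5  bus=[BusRd]  L5: P0=I P1=I P2=S P3=I  mem[L5]=60
2. P1: store L2 := 22  bus=[BusRdX]  L2: P0=I P1=M P2=I P3=I  mem[L2]=90
3. P0: store L5 := 23  bus=[BusRdX]  L5: P0=M P1=I P2=I P3=I  mem[L5]=60
4. P1: load  L5  bus=[BusRd,Flush]  L5: P0=S P1=S P2=I P3=I  mem[L5]=23
5. P1: load  L5  bus=[-]  L5: P0=S P1=S P2=I P3=I  mem[L5]=23
6. P3: load  L5  bus=[BusRd]  L5: P0=S P1=S P2=I P3=S  mem[L5]=23
7. P0: load  L5  bus=[-]  L5: P0=S P1=S P2=I P3=S  mem[L5]=23
8. P1: store L5 := 55  bus=[BusRdX]  L5: P0=I P1=M P2=I P3=I  mem[L5]=23
9. P1: load  L5  bus=[-]  L5: P0=I P1=M P2=I P3=I  mem[L5]=23
10. P0: store L5 := 91  bus=[BusRdX,Flush]  L5: P0=M P1=I P2=I P3=I  mem[L5]=55
11. P3: store L5 := 40  bus=[BusRdX,Flush]  L5: P0=I P1=I P2=I P3=M  mem[L5]=91
12. P3: store L5 := 79  bus=[-]  L5: P0=I P1=I P2=I P3=M  mem[L5]=91
13. P3: store L2 := 81  bus=[BusRdX,Flush]  L2: P0=I P1=I P2=I P3=M  mem[L2]=22
14. P1: load  L2  bus=[BusRd,Flush]  L2: P0=I P1=S P2=I P3=S  mem[L2]=81
15. P1: load  L3  bus=[BusRd]  L3: P0=I P1=S P2=I P3=I  mem[L3]=80
16. P0: load  L0  bus=[BusRd]  L0: P0=S P1=I P2=I P3=I  mem[L0]=40
17. P3: store L5 := 75  bus=[-]  L5: P0=I P1=I P2=I P3=M  mem[L5]=91
18. P2: load  L5  bus=[BusRd,Flush]  L5: P0=I P1=I P2=S P3=S  mem[L5]=75
19. P1: load  L5  bus=[BusRd]  L5: P0=I P1=S P2=S P3=S  mem[L5]=75
20. P2: load  L2  bus=[BusRd]  L2: P0=I P1=S P2=S P3=S  mem[L2]=81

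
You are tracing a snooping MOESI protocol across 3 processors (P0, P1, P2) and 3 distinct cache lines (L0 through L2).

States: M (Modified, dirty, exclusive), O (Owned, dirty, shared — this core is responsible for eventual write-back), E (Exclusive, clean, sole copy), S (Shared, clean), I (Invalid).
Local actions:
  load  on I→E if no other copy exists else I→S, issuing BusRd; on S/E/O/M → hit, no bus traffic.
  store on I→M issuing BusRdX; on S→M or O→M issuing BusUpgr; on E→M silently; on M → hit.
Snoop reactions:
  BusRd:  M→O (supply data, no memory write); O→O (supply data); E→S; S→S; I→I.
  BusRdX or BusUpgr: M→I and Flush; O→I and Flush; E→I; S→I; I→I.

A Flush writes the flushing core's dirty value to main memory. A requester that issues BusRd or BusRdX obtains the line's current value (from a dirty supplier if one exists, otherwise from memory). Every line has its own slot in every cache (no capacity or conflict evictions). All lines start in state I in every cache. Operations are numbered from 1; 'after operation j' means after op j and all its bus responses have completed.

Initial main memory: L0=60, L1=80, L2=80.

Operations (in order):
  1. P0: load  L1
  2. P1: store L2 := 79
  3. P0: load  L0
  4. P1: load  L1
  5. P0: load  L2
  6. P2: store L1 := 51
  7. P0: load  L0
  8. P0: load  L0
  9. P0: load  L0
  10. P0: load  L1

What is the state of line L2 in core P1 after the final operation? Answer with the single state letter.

state = O

step 1: P0: load  L1  ⟶  EII  (L1)  txn=BusRd  M[L1]=80
step 2: P1: store L2 := 79  ⟶  IMI  (L2)  txn=BusRdX  M[L2]=80
step 3: P0: load  L0  ⟶  EII  (L0)  txn=BusRd  M[L0]=60
step 4: P1: load  L1  ⟶  SSI  (L1)  txn=BusRd  M[L1]=80
step 5: P0: load  L2  ⟶  SOI  (L2)  txn=BusRd  M[L2]=80
step 6: P2: store L1 := 51  ⟶  IIM  (L1)  txn=BusRdX  M[L1]=80
step 7: P0: load  L0  ⟶  EII  (L0)  txn=∅  M[L0]=60
step 8: P0: load  L0  ⟶  EII  (L0)  txn=∅  M[L0]=60
step 9: P0: load  L0  ⟶  EII  (L0)  txn=∅  M[L0]=60
step 10: P0: load  L1  ⟶  SIO  (L1)  txn=BusRd  M[L1]=80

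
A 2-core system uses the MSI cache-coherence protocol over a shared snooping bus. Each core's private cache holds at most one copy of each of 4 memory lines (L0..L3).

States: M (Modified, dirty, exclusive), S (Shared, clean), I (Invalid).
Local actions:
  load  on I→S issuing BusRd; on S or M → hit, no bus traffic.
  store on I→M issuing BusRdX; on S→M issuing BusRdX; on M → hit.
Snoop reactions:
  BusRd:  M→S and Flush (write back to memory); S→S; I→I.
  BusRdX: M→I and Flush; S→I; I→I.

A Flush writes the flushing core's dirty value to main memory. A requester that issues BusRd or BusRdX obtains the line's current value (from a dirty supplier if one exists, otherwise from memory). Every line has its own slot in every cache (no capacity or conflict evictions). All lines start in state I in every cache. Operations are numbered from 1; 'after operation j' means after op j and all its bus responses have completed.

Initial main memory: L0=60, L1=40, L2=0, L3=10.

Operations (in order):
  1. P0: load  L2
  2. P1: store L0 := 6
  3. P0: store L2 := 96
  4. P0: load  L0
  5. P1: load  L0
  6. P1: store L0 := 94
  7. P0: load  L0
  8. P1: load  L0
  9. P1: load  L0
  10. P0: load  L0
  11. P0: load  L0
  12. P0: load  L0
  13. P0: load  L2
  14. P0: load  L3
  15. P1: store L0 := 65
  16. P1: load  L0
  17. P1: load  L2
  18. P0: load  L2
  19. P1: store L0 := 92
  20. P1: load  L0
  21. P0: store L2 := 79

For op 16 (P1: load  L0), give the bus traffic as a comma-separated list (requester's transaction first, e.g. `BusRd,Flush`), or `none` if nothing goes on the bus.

[1] P0: load  L2 | P0:S(0), P1:I | bus: BusRd
[2] P1: store L0 := 6 | P0:I, P1:M(6) | bus: BusRdX
[3] P0: store L2 := 96 | P0:M(96), P1:I | bus: BusRdX
[4] P0: load  L0 | P0:S(6), P1:S(6) | bus: BusRd,Flush
[5] P1: load  L0 | P0:S(6), P1:S(6) | bus: none
[6] P1: store L0 := 94 | P0:I, P1:M(94) | bus: BusRdX
[7] P0: load  L0 | P0:S(94), P1:S(94) | bus: BusRd,Flush
[8] P1: load  L0 | P0:S(94), P1:S(94) | bus: none
[9] P1: load  L0 | P0:S(94), P1:S(94) | bus: none
[10] P0: load  L0 | P0:S(94), P1:S(94) | bus: none
[11] P0: load  L0 | P0:S(94), P1:S(94) | bus: none
[12] P0: load  L0 | P0:S(94), P1:S(94) | bus: none
[13] P0: load  L2 | P0:M(96), P1:I | bus: none
[14] P0: load  L3 | P0:S(10), P1:I | bus: BusRd
[15] P1: store L0 := 65 | P0:I, P1:M(65) | bus: BusRdX
[16] P1: load  L0 | P0:I, P1:M(65) | bus: none
[17] P1: load  L2 | P0:S(96), P1:S(96) | bus: BusRd,Flush
[18] P0: load  L2 | P0:S(96), P1:S(96) | bus: none
[19] P1: store L0 := 92 | P0:I, P1:M(92) | bus: none
[20] P1: load  L0 | P0:I, P1:M(92) | bus: none
[21] P0: store L2 := 79 | P0:M(79), P1:I | bus: BusRdX

bus = none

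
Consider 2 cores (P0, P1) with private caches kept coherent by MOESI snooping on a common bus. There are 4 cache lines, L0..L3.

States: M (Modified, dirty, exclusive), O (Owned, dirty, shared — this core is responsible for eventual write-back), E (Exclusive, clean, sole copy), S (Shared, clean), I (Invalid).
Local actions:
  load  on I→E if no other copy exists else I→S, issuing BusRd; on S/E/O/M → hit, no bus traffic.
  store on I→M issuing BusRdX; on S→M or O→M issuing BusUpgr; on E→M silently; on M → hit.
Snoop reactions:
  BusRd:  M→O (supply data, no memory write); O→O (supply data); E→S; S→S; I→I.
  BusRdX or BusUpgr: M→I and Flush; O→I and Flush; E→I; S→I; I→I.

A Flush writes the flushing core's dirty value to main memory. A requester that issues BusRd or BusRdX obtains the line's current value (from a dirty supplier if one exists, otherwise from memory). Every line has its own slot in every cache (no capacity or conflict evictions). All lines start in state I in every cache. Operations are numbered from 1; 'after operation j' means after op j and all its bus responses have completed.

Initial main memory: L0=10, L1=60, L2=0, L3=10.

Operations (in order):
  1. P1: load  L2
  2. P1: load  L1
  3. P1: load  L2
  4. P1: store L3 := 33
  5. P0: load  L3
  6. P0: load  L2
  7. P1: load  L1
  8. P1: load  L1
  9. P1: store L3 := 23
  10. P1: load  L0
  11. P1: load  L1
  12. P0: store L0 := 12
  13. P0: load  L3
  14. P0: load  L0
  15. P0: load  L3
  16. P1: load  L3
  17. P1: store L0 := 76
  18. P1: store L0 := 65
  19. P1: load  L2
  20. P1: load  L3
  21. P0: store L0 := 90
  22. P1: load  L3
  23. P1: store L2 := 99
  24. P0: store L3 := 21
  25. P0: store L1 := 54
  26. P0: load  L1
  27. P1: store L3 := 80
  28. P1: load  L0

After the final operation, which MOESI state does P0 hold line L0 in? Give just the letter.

state = O

[1] P1: load  L2 | P0:I, P1:E(0) | bus: BusRd
[2] P1: load  L1 | P0:I, P1:E(60) | bus: BusRd
[3] P1: load  L2 | P0:I, P1:E(0) | bus: none
[4] P1: store L3 := 33 | P0:I, P1:M(33) | bus: BusRdX
[5] P0: load  L3 | P0:S(33), P1:O(33) | bus: BusRd
[6] P0: load  L2 | P0:S(0), P1:S(0) | bus: BusRd
[7] P1: load  L1 | P0:I, P1:E(60) | bus: none
[8] P1: load  L1 | P0:I, P1:E(60) | bus: none
[9] P1: store L3 := 23 | P0:I, P1:M(23) | bus: BusUpgr
[10] P1: load  L0 | P0:I, P1:E(10) | bus: BusRd
[11] P1: load  L1 | P0:I, P1:E(60) | bus: none
[12] P0: store L0 := 12 | P0:M(12), P1:I | bus: BusRdX
[13] P0: load  L3 | P0:S(23), P1:O(23) | bus: BusRd
[14] P0: load  L0 | P0:M(12), P1:I | bus: none
[15] P0: load  L3 | P0:S(23), P1:O(23) | bus: none
[16] P1: load  L3 | P0:S(23), P1:O(23) | bus: none
[17] P1: store L0 := 76 | P0:I, P1:M(76) | bus: BusRdX,Flush
[18] P1: store L0 := 65 | P0:I, P1:M(65) | bus: none
[19] P1: load  L2 | P0:S(0), P1:S(0) | bus: none
[20] P1: load  L3 | P0:S(23), P1:O(23) | bus: none
[21] P0: store L0 := 90 | P0:M(90), P1:I | bus: BusRdX,Flush
[22] P1: load  L3 | P0:S(23), P1:O(23) | bus: none
[23] P1: store L2 := 99 | P0:I, P1:M(99) | bus: BusUpgr
[24] P0: store L3 := 21 | P0:M(21), P1:I | bus: BusUpgr,Flush
[25] P0: store L1 := 54 | P0:M(54), P1:I | bus: BusRdX
[26] P0: load  L1 | P0:M(54), P1:I | bus: none
[27] P1: store L3 := 80 | P0:I, P1:M(80) | bus: BusRdX,Flush
[28] P1: load  L0 | P0:O(90), P1:S(90) | bus: BusRd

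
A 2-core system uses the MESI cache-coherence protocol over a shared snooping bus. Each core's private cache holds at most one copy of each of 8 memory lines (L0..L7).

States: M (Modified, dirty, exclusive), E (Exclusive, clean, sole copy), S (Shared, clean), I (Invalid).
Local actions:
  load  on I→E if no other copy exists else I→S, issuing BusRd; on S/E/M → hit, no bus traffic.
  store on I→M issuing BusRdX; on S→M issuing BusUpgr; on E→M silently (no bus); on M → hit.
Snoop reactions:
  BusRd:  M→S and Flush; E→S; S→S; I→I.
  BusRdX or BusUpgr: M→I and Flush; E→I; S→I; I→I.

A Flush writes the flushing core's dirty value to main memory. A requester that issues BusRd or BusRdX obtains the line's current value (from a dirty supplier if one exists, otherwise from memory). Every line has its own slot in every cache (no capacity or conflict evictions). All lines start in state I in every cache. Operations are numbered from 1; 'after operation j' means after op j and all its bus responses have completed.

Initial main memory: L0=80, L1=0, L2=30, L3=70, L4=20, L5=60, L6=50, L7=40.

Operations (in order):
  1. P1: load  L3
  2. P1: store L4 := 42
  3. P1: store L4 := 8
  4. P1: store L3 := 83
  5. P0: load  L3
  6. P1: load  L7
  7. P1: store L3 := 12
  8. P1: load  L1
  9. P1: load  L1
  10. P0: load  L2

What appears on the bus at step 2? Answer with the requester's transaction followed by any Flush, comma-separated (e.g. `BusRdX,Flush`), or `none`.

bus = BusRdX

1. P1: load  L3  bus=[BusRd]  L3: P0=I P1=E  mem[L3]=70
2. P1: store L4 := 42  bus=[BusRdX]  L4: P0=I P1=M  mem[L4]=20
3. P1: store L4 := 8  bus=[-]  L4: P0=I P1=M  mem[L4]=20
4. P1: store L3 := 83  bus=[-]  L3: P0=I P1=M  mem[L3]=70
5. P0: load  L3  bus=[BusRd,Flush]  L3: P0=S P1=S  mem[L3]=83
6. P1: load  L7  bus=[BusRd]  L7: P0=I P1=E  mem[L7]=40
7. P1: store L3 := 12  bus=[BusUpgr]  L3: P0=I P1=M  mem[L3]=83
8. P1: load  L1  bus=[BusRd]  L1: P0=I P1=E  mem[L1]=0
9. P1: load  L1  bus=[-]  L1: P0=I P1=E  mem[L1]=0
10. P0: load  L2  bus=[BusRd]  L2: P0=E P1=I  mem[L2]=30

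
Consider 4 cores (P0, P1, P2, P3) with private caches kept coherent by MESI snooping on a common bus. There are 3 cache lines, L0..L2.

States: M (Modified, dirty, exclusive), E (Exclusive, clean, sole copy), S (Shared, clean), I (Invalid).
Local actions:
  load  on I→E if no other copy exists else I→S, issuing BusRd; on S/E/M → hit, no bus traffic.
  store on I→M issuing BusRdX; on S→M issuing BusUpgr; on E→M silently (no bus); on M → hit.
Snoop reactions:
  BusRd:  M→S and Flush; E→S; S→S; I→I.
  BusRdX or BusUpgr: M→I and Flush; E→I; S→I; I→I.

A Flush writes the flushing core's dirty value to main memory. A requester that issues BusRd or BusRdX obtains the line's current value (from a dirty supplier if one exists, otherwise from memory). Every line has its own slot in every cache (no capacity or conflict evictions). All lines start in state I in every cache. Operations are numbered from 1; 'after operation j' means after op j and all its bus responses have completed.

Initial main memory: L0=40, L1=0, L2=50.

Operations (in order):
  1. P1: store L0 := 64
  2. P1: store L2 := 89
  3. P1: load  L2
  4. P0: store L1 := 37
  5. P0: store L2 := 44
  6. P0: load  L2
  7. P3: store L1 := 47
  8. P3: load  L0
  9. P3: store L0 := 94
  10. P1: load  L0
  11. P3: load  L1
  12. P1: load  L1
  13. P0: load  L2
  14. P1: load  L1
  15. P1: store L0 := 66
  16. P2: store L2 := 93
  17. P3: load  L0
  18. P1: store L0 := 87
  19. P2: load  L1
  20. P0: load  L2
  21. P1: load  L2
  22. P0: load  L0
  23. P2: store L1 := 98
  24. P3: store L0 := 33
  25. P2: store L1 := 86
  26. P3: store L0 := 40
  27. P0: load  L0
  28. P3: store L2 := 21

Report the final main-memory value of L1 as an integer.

memory[L1] = 47

1. P1: store L0 := 64  bus=[BusRdX]  L0: P0=I P1=M P2=I P3=I  mem[L0]=40
2. P1: store L2 := 89  bus=[BusRdX]  L2: P0=I P1=M P2=I P3=I  mem[L2]=50
3. P1: load  L2  bus=[-]  L2: P0=I P1=M P2=I P3=I  mem[L2]=50
4. P0: store L1 := 37  bus=[BusRdX]  L1: P0=M P1=I P2=I P3=I  mem[L1]=0
5. P0: store L2 := 44  bus=[BusRdX,Flush]  L2: P0=M P1=I P2=I P3=I  mem[L2]=89
6. P0: load  L2  bus=[-]  L2: P0=M P1=I P2=I P3=I  mem[L2]=89
7. P3: store L1 := 47  bus=[BusRdX,Flush]  L1: P0=I P1=I P2=I P3=M  mem[L1]=37
8. P3: load  L0  bus=[BusRd,Flush]  L0: P0=I P1=S P2=I P3=S  mem[L0]=64
9. P3: store L0 := 94  bus=[BusUpgr]  L0: P0=I P1=I P2=I P3=M  mem[L0]=64
10. P1: load  L0  bus=[BusRd,Flush]  L0: P0=I P1=S P2=I P3=S  mem[L0]=94
11. P3: load  L1  bus=[-]  L1: P0=I P1=I P2=I P3=M  mem[L1]=37
12. P1: load  L1  bus=[BusRd,Flush]  L1: P0=I P1=S P2=I P3=S  mem[L1]=47
13. P0: load  L2  bus=[-]  L2: P0=M P1=I P2=I P3=I  mem[L2]=89
14. P1: load  L1  bus=[-]  L1: P0=I P1=S P2=I P3=S  mem[L1]=47
15. P1: store L0 := 66  bus=[BusUpgr]  L0: P0=I P1=M P2=I P3=I  mem[L0]=94
16. P2: store L2 := 93  bus=[BusRdX,Flush]  L2: P0=I P1=I P2=M P3=I  mem[L2]=44
17. P3: load  L0  bus=[BusRd,Flush]  L0: P0=I P1=S P2=I P3=S  mem[L0]=66
18. P1: store L0 := 87  bus=[BusUpgr]  L0: P0=I P1=M P2=I P3=I  mem[L0]=66
19. P2: load  L1  bus=[BusRd]  L1: P0=I P1=S P2=S P3=S  mem[L1]=47
20. P0: load  L2  bus=[BusRd,Flush]  L2: P0=S P1=I P2=S P3=I  mem[L2]=93
21. P1: load  L2  bus=[BusRd]  L2: P0=S P1=S P2=S P3=I  mem[L2]=93
22. P0: load  L0  bus=[BusRd,Flush]  L0: P0=S P1=S P2=I P3=I  mem[L0]=87
23. P2: store L1 := 98  bus=[BusUpgr]  L1: P0=I P1=I P2=M P3=I  mem[L1]=47
24. P3: store L0 := 33  bus=[BusRdX]  L0: P0=I P1=I P2=I P3=M  mem[L0]=87
25. P2: store L1 := 86  bus=[-]  L1: P0=I P1=I P2=M P3=I  mem[L1]=47
26. P3: store L0 := 40  bus=[-]  L0: P0=I P1=I P2=I P3=M  mem[L0]=87
27. P0: load  L0  bus=[BusRd,Flush]  L0: P0=S P1=I P2=I P3=S  mem[L0]=40
28. P3: store L2 := 21  bus=[BusRdX]  L2: P0=I P1=I P2=I P3=M  mem[L2]=93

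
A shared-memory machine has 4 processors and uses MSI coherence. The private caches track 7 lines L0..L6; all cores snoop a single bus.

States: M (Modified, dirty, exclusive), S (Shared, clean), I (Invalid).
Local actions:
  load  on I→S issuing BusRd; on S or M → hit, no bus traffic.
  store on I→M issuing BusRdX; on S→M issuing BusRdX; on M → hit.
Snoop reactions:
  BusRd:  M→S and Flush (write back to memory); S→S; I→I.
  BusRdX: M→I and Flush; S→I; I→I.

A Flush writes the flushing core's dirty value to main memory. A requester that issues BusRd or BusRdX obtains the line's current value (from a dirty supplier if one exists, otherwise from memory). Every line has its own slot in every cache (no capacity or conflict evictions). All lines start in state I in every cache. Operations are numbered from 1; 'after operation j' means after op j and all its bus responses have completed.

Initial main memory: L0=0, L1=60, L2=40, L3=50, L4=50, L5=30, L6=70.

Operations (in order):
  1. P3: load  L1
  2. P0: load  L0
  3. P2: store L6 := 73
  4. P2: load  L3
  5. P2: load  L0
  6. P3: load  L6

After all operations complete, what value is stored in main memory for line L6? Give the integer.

step 1: P3: load  L1  ⟶  IIIS  (L1)  txn=BusRd  M[L1]=60
step 2: P0: load  L0  ⟶  SIII  (L0)  txn=BusRd  M[L0]=0
step 3: P2: store L6 := 73  ⟶  IIMI  (L6)  txn=BusRdX  M[L6]=70
step 4: P2: load  L3  ⟶  IISI  (L3)  txn=BusRd  M[L3]=50
step 5: P2: load  L0  ⟶  SISI  (L0)  txn=BusRd  M[L0]=0
step 6: P3: load  L6  ⟶  IISS  (L6)  txn=BusRd+Flush  M[L6]=73

memory[L6] = 73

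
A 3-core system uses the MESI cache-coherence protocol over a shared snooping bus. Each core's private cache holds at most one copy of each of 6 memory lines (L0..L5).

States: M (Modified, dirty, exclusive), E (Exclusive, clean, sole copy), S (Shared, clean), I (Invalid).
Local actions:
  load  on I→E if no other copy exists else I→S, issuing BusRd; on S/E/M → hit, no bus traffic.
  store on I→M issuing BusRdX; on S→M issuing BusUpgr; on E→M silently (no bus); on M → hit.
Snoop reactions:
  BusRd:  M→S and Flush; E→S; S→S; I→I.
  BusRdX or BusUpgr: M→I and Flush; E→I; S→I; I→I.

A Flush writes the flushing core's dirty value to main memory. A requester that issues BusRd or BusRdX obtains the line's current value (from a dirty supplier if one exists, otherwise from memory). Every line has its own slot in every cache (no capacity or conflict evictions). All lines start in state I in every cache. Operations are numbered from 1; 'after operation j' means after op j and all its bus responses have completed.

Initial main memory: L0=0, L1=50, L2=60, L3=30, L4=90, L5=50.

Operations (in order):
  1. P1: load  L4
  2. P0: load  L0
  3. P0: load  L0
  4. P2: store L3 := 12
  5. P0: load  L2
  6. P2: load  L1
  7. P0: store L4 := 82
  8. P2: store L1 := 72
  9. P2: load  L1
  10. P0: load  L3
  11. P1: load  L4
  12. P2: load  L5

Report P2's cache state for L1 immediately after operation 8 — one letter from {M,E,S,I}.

  op1 P1: load  L4 → I/E/I on L4; bus BusRd; mem=90
  op2 P0: load  L0 → E/I/I on L0; bus BusRd; mem=0
  op3 P0: load  L0 → E/I/I on L0; bus (none); mem=0
  op4 P2: store L3 := 12 → I/I/M on L3; bus BusRdX; mem=30
  op5 P0: load  L2 → E/I/I on L2; bus BusRd; mem=60
  op6 P2: load  L1 → I/I/E on L1; bus BusRd; mem=50
  op7 P0: store L4 := 82 → M/I/I on L4; bus BusRdX; mem=90
  op8 P2: store L1 := 72 → I/I/M on L1; bus (none); mem=50
  op9 P2: load  L1 → I/I/M on L1; bus (none); mem=50
  op10 P0: load  L3 → S/I/S on L3; bus BusRd Flush; mem=12
  op11 P1: load  L4 → S/S/I on L4; bus BusRd Flush; mem=82
  op12 P2: load  L5 → I/I/E on L5; bus BusRd; mem=50

state = M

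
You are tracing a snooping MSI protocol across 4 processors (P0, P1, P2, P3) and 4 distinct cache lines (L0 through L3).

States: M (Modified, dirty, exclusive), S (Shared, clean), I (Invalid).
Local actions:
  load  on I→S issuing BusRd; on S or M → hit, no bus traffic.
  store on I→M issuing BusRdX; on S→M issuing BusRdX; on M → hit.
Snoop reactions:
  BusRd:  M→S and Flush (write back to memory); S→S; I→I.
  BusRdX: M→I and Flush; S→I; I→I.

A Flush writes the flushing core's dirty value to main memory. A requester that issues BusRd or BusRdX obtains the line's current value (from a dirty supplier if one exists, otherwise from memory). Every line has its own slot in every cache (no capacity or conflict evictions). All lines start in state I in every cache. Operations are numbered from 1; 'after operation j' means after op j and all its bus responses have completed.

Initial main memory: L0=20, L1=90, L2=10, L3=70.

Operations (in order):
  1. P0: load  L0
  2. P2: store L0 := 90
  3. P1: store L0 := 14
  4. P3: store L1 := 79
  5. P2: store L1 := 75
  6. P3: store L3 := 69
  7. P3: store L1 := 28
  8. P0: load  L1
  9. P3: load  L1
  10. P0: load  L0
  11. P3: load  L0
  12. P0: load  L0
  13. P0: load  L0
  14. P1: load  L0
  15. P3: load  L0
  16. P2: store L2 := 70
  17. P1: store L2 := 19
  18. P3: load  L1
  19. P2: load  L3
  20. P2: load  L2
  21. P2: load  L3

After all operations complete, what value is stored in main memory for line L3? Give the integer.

memory[L3] = 69

step 1: P0: load  L0  ⟶  SIII  (L0)  txn=BusRd  M[L0]=20
step 2: P2: store L0 := 90  ⟶  IIMI  (L0)  txn=BusRdX  M[L0]=20
step 3: P1: store L0 := 14  ⟶  IMII  (L0)  txn=BusRdX+Flush  M[L0]=90
step 4: P3: store L1 := 79  ⟶  IIIM  (L1)  txn=BusRdX  M[L1]=90
step 5: P2: store L1 := 75  ⟶  IIMI  (L1)  txn=BusRdX+Flush  M[L1]=79
step 6: P3: store L3 := 69  ⟶  IIIM  (L3)  txn=BusRdX  M[L3]=70
step 7: P3: store L1 := 28  ⟶  IIIM  (L1)  txn=BusRdX+Flush  M[L1]=75
step 8: P0: load  L1  ⟶  SIIS  (L1)  txn=BusRd+Flush  M[L1]=28
step 9: P3: load  L1  ⟶  SIIS  (L1)  txn=∅  M[L1]=28
step 10: P0: load  L0  ⟶  SSII  (L0)  txn=BusRd+Flush  M[L0]=14
step 11: P3: load  L0  ⟶  SSIS  (L0)  txn=BusRd  M[L0]=14
step 12: P0: load  L0  ⟶  SSIS  (L0)  txn=∅  M[L0]=14
step 13: P0: load  L0  ⟶  SSIS  (L0)  txn=∅  M[L0]=14
step 14: P1: load  L0  ⟶  SSIS  (L0)  txn=∅  M[L0]=14
step 15: P3: load  L0  ⟶  SSIS  (L0)  txn=∅  M[L0]=14
step 16: P2: store L2 := 70  ⟶  IIMI  (L2)  txn=BusRdX  M[L2]=10
step 17: P1: store L2 := 19  ⟶  IMII  (L2)  txn=BusRdX+Flush  M[L2]=70
step 18: P3: load  L1  ⟶  SIIS  (L1)  txn=∅  M[L1]=28
step 19: P2: load  L3  ⟶  IISS  (L3)  txn=BusRd+Flush  M[L3]=69
step 20: P2: load  L2  ⟶  ISSI  (L2)  txn=BusRd+Flush  M[L2]=19
step 21: P2: load  L3  ⟶  IISS  (L3)  txn=∅  M[L3]=69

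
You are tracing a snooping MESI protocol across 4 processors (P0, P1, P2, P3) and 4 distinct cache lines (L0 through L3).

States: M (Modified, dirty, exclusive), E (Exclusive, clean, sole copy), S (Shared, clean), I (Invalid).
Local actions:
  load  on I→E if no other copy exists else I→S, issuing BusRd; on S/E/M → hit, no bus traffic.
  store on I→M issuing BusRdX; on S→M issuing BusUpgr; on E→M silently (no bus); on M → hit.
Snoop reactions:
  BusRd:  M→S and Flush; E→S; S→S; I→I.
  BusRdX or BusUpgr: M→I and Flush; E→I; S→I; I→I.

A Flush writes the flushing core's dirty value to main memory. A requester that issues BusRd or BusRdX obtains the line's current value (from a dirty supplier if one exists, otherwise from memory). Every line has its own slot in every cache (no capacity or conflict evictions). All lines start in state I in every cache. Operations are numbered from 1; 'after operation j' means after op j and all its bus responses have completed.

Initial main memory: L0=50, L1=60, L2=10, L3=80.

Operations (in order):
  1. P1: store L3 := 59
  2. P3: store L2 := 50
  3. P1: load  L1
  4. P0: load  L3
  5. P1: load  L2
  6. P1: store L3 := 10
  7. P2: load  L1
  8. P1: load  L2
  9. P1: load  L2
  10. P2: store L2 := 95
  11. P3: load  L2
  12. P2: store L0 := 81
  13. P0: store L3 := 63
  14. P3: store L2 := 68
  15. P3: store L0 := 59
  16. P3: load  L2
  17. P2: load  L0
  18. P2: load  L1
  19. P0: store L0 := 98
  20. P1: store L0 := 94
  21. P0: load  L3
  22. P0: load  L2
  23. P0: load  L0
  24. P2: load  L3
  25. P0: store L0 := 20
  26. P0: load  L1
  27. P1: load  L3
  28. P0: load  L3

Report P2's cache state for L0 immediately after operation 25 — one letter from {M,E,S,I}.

1. P1: store L3 := 59  bus=[BusRdX]  L3: P0=I P1=M P2=I P3=I  mem[L3]=80
2. P3: store L2 := 50  bus=[BusRdX]  L2: P0=I P1=I P2=I P3=M  mem[L2]=10
3. P1: load  L1  bus=[BusRd]  L1: P0=I P1=E P2=I P3=I  mem[L1]=60
4. P0: load  L3  bus=[BusRd,Flush]  L3: P0=S P1=S P2=I P3=I  mem[L3]=59
5. P1: load  L2  bus=[BusRd,Flush]  L2: P0=I P1=S P2=I P3=S  mem[L2]=50
6. P1: store L3 := 10  bus=[BusUpgr]  L3: P0=I P1=M P2=I P3=I  mem[L3]=59
7. P2: load  L1  bus=[BusRd]  L1: P0=I P1=S P2=S P3=I  mem[L1]=60
8. P1: load  L2  bus=[-]  L2: P0=I P1=S P2=I P3=S  mem[L2]=50
9. P1: load  L2  bus=[-]  L2: P0=I P1=S P2=I P3=S  mem[L2]=50
10. P2: store L2 := 95  bus=[BusRdX]  L2: P0=I P1=I P2=M P3=I  mem[L2]=50
11. P3: load  L2  bus=[BusRd,Flush]  L2: P0=I P1=I P2=S P3=S  mem[L2]=95
12. P2: store L0 := 81  bus=[BusRdX]  L0: P0=I P1=I P2=M P3=I  mem[L0]=50
13. P0: store L3 := 63  bus=[BusRdX,Flush]  L3: P0=M P1=I P2=I P3=I  mem[L3]=10
14. P3: store L2 := 68  bus=[BusUpgr]  L2: P0=I P1=I P2=I P3=M  mem[L2]=95
15. P3: store L0 := 59  bus=[BusRdX,Flush]  L0: P0=I P1=I P2=I P3=M  mem[L0]=81
16. P3: load  L2  bus=[-]  L2: P0=I P1=I P2=I P3=M  mem[L2]=95
17. P2: load  L0  bus=[BusRd,Flush]  L0: P0=I P1=I P2=S P3=S  mem[L0]=59
18. P2: load  L1  bus=[-]  L1: P0=I P1=S P2=S P3=I  mem[L1]=60
19. P0: store L0 := 98  bus=[BusRdX]  L0: P0=M P1=I P2=I P3=I  mem[L0]=59
20. P1: store L0 := 94  bus=[BusRdX,Flush]  L0: P0=I P1=M P2=I P3=I  mem[L0]=98
21. P0: load  L3  bus=[-]  L3: P0=M P1=I P2=I P3=I  mem[L3]=10
22. P0: load  L2  bus=[BusRd,Flush]  L2: P0=S P1=I P2=I P3=S  mem[L2]=68
23. P0: load  L0  bus=[BusRd,Flush]  L0: P0=S P1=S P2=I P3=I  mem[L0]=94
24. P2: load  L3  bus=[BusRd,Flush]  L3: P0=S P1=I P2=S P3=I  mem[L3]=63
25. P0: store L0 := 20  bus=[BusUpgr]  L0: P0=M P1=I P2=I P3=I  mem[L0]=94
26. P0: load  L1  bus=[BusRd]  L1: P0=S P1=S P2=S P3=I  mem[L1]=60
27. P1: load  L3  bus=[BusRd]  L3: P0=S P1=S P2=S P3=I  mem[L3]=63
28. P0: load  L3  bus=[-]  L3: P0=S P1=S P2=S P3=I  mem[L3]=63

state = I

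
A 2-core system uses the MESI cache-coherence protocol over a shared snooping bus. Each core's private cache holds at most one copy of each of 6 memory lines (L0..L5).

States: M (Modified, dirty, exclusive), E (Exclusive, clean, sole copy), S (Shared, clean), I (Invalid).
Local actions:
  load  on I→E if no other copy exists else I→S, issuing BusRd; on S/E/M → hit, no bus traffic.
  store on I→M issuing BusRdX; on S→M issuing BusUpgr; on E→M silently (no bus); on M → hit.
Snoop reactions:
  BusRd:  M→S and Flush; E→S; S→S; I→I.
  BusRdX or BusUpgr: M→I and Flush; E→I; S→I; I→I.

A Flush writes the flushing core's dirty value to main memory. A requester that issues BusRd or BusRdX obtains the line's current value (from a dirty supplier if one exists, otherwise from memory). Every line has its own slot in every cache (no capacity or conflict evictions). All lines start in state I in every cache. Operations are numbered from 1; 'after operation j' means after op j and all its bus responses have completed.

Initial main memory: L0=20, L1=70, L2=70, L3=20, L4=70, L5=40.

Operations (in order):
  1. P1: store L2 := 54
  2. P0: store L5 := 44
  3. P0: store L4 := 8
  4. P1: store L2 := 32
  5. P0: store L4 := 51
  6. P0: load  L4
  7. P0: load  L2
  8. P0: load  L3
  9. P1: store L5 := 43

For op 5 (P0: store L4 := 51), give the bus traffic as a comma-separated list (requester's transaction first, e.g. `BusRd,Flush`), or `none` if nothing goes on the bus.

1. P1: store L2 := 54  bus=[BusRdX]  L2: P0=I P1=M  mem[L2]=70
2. P0: store L5 := 44  bus=[BusRdX]  L5: P0=M P1=I  mem[L5]=40
3. P0: store L4 := 8  bus=[BusRdX]  L4: P0=M P1=I  mem[L4]=70
4. P1: store L2 := 32  bus=[-]  L2: P0=I P1=M  mem[L2]=70
5. P0: store L4 := 51  bus=[-]  L4: P0=M P1=I  mem[L4]=70
6. P0: load  L4  bus=[-]  L4: P0=M P1=I  mem[L4]=70
7. P0: load  L2  bus=[BusRd,Flush]  L2: P0=S P1=S  mem[L2]=32
8. P0: load  L3  bus=[BusRd]  L3: P0=E P1=I  mem[L3]=20
9. P1: store L5 := 43  bus=[BusRdX,Flush]  L5: P0=I P1=M  mem[L5]=44

bus = none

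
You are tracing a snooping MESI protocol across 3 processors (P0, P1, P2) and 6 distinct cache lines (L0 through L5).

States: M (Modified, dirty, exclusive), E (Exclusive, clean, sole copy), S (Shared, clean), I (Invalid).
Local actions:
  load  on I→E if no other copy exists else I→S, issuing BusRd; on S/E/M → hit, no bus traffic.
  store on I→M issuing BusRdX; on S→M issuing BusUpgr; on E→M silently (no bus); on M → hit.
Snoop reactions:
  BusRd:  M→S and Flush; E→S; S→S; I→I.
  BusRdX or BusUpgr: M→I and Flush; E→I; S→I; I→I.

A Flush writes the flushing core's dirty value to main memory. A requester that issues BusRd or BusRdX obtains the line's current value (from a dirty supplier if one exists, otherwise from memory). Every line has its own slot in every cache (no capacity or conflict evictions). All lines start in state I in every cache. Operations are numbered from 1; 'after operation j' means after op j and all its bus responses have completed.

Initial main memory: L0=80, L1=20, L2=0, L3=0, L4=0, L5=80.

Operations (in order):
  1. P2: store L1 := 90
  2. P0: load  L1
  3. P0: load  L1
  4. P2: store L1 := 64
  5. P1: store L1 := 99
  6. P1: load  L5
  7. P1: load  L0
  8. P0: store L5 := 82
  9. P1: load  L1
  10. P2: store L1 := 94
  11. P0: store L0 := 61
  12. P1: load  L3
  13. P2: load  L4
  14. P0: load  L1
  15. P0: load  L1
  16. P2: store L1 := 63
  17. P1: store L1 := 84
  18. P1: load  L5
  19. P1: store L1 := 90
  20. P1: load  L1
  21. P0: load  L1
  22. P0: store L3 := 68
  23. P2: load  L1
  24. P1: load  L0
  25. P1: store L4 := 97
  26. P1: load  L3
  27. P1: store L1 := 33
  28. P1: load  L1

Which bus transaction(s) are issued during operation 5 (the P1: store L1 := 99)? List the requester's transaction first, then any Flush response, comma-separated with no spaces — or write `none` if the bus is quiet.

step 1: P2: store L1 := 90  ⟶  IIM  (L1)  txn=BusRdX  M[L1]=20
step 2: P0: load  L1  ⟶  SIS  (L1)  txn=BusRd+Flush  M[L1]=90
step 3: P0: load  L1  ⟶  SIS  (L1)  txn=∅  M[L1]=90
step 4: P2: store L1 := 64  ⟶  IIM  (L1)  txn=BusUpgr  M[L1]=90
step 5: P1: store L1 := 99  ⟶  IMI  (L1)  txn=BusRdX+Flush  M[L1]=64
step 6: P1: load  L5  ⟶  IEI  (L5)  txn=BusRd  M[L5]=80
step 7: P1: load  L0  ⟶  IEI  (L0)  txn=BusRd  M[L0]=80
step 8: P0: store L5 := 82  ⟶  MII  (L5)  txn=BusRdX  M[L5]=80
step 9: P1: load  L1  ⟶  IMI  (L1)  txn=∅  M[L1]=64
step 10: P2: store L1 := 94  ⟶  IIM  (L1)  txn=BusRdX+Flush  M[L1]=99
step 11: P0: store L0 := 61  ⟶  MII  (L0)  txn=BusRdX  M[L0]=80
step 12: P1: load  L3  ⟶  IEI  (L3)  txn=BusRd  M[L3]=0
step 13: P2: load  L4  ⟶  IIE  (L4)  txn=BusRd  M[L4]=0
step 14: P0: load  L1  ⟶  SIS  (L1)  txn=BusRd+Flush  M[L1]=94
step 15: P0: load  L1  ⟶  SIS  (L1)  txn=∅  M[L1]=94
step 16: P2: store L1 := 63  ⟶  IIM  (L1)  txn=BusUpgr  M[L1]=94
step 17: P1: store L1 := 84  ⟶  IMI  (L1)  txn=BusRdX+Flush  M[L1]=63
step 18: P1: load  L5  ⟶  SSI  (L5)  txn=BusRd+Flush  M[L5]=82
step 19: P1: store L1 := 90  ⟶  IMI  (L1)  txn=∅  M[L1]=63
step 20: P1: load  L1  ⟶  IMI  (L1)  txn=∅  M[L1]=63
step 21: P0: load  L1  ⟶  SSI  (L1)  txn=BusRd+Flush  M[L1]=90
step 22: P0: store L3 := 68  ⟶  MII  (L3)  txn=BusRdX  M[L3]=0
step 23: P2: load  L1  ⟶  SSS  (L1)  txn=BusRd  M[L1]=90
step 24: P1: load  L0  ⟶  SSI  (L0)  txn=BusRd+Flush  M[L0]=61
step 25: P1: store L4 := 97  ⟶  IMI  (L4)  txn=BusRdX  M[L4]=0
step 26: P1: load  L3  ⟶  SSI  (L3)  txn=BusRd+Flush  M[L3]=68
step 27: P1: store L1 := 33  ⟶  IMI  (L1)  txn=BusUpgr  M[L1]=90
step 28: P1: load  L1  ⟶  IMI  (L1)  txn=∅  M[L1]=90

bus = BusRdX,Flush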